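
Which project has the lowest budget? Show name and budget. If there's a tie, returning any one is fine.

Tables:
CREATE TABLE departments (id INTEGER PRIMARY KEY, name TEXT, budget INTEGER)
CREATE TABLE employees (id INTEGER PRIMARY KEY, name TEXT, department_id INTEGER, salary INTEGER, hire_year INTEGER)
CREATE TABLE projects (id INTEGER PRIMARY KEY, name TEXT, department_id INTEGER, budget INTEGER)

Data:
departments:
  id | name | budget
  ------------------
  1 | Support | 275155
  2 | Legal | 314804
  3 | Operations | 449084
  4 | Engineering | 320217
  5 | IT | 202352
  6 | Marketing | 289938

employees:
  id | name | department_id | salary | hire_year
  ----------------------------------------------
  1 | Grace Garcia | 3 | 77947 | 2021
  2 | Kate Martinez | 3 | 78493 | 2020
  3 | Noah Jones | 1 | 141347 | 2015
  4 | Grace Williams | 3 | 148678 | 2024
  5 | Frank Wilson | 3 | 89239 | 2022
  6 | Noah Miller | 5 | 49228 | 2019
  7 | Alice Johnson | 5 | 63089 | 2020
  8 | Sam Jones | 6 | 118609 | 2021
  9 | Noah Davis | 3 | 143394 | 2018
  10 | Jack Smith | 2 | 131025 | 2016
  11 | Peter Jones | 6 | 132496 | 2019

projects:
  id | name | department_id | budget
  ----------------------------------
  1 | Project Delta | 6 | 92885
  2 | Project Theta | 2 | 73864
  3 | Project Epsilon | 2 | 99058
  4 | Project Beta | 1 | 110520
SELECT name, budget FROM projects ORDER BY budget ASC LIMIT 1

Execution result:
name | budget
Project Theta | 73864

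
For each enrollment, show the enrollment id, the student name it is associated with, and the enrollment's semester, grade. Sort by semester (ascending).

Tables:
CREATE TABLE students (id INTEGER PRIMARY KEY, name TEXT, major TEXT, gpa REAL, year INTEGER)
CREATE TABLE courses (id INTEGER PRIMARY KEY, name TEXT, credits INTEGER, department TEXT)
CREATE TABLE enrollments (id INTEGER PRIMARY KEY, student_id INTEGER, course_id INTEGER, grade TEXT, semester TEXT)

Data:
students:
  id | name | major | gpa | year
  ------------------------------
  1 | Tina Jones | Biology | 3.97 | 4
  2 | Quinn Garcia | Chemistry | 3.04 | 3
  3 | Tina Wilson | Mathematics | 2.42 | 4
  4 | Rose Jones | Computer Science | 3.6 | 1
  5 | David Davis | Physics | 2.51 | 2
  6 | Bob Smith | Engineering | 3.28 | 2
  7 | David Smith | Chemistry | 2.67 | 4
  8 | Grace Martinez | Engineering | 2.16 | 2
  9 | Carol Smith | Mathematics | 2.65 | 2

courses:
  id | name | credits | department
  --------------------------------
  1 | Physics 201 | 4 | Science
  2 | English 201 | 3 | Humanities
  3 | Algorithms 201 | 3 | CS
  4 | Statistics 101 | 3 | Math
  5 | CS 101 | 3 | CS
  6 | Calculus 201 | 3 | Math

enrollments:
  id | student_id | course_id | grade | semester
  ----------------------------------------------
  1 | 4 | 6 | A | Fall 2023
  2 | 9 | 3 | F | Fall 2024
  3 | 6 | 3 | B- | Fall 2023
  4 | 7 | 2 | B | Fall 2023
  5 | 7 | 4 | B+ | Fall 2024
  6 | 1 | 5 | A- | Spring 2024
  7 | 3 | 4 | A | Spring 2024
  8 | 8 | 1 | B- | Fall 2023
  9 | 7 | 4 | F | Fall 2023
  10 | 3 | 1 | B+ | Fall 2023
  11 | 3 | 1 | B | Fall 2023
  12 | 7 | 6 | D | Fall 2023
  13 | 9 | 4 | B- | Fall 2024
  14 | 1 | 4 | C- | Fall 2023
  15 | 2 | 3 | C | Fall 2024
SELECT c.id, p.name AS student, c.semester, c.grade FROM enrollments c JOIN students p ON c.student_id = p.id ORDER BY c.semester ASC

Execution result:
id | student | semester | grade
1 | Rose Jones | Fall 2023 | A
3 | Bob Smith | Fall 2023 | B-
4 | David Smith | Fall 2023 | B
8 | Grace Martinez | Fall 2023 | B-
9 | David Smith | Fall 2023 | F
10 | Tina Wilson | Fall 2023 | B+
11 | Tina Wilson | Fall 2023 | B
12 | David Smith | Fall 2023 | D
14 | Tina Jones | Fall 2023 | C-
2 | Carol Smith | Fall 2024 | F
5 | David Smith | Fall 2024 | B+
13 | Carol Smith | Fall 2024 | B-
15 | Quinn Garcia | Fall 2024 | C
6 | Tina Jones | Spring 2024 | A-
7 | Tina Wilson | Spring 2024 | A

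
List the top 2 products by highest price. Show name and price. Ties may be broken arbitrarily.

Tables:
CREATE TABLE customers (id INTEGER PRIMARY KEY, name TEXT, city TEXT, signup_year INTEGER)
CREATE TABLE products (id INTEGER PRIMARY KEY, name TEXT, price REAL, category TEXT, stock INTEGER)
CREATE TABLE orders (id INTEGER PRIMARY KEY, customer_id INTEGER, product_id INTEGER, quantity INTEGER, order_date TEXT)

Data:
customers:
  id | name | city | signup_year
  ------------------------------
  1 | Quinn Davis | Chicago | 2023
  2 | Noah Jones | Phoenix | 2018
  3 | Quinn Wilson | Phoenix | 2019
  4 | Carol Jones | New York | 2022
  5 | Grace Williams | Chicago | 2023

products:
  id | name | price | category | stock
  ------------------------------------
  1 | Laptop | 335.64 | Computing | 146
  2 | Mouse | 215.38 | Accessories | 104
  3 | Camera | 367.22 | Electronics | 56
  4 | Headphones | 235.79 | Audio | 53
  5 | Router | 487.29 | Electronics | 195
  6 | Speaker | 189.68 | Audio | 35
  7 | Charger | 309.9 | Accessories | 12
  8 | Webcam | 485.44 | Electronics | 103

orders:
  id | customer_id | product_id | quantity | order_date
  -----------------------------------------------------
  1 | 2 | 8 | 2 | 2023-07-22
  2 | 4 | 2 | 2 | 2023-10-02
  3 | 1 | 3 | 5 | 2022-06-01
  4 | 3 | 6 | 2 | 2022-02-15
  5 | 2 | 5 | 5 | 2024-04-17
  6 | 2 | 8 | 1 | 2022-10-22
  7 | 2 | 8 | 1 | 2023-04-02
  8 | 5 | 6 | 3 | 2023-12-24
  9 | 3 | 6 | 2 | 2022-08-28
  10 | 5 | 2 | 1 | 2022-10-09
SELECT name, price FROM products ORDER BY price DESC LIMIT 2

Execution result:
name | price
Router | 487.29
Webcam | 485.44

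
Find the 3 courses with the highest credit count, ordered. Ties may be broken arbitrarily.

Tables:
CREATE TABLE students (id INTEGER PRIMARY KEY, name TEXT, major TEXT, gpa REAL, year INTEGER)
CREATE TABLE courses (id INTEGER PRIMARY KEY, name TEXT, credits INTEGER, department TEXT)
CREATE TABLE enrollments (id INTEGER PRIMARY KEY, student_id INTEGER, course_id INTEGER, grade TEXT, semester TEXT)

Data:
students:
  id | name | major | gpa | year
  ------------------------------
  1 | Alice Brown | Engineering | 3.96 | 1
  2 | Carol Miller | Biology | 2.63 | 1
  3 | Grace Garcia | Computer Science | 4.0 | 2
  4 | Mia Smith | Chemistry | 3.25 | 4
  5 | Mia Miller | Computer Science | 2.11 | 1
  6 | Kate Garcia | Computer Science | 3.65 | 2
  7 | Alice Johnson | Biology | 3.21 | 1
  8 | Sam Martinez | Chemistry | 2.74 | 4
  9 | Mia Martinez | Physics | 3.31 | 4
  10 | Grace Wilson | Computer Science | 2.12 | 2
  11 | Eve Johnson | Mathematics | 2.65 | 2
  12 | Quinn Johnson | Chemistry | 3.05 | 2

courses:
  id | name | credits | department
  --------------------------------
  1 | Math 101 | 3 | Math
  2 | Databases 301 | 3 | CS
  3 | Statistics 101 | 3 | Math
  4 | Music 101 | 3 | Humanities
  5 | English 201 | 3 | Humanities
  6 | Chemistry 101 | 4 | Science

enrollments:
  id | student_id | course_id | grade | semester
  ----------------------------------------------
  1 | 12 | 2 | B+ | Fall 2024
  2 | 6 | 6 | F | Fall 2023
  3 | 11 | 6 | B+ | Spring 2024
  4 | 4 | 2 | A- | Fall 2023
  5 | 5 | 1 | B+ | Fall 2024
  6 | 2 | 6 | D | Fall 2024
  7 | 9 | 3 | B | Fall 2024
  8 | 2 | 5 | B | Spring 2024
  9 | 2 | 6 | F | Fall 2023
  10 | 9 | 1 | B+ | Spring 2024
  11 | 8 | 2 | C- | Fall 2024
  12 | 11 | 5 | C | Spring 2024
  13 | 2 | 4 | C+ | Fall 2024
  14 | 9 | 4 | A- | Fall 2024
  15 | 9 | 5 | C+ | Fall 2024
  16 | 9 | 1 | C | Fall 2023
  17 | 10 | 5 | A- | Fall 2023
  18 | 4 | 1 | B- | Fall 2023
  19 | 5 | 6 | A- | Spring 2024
SELECT name, credits FROM courses ORDER BY credits DESC LIMIT 3

Execution result:
name | credits
Chemistry 101 | 4
Math 101 | 3
Databases 301 | 3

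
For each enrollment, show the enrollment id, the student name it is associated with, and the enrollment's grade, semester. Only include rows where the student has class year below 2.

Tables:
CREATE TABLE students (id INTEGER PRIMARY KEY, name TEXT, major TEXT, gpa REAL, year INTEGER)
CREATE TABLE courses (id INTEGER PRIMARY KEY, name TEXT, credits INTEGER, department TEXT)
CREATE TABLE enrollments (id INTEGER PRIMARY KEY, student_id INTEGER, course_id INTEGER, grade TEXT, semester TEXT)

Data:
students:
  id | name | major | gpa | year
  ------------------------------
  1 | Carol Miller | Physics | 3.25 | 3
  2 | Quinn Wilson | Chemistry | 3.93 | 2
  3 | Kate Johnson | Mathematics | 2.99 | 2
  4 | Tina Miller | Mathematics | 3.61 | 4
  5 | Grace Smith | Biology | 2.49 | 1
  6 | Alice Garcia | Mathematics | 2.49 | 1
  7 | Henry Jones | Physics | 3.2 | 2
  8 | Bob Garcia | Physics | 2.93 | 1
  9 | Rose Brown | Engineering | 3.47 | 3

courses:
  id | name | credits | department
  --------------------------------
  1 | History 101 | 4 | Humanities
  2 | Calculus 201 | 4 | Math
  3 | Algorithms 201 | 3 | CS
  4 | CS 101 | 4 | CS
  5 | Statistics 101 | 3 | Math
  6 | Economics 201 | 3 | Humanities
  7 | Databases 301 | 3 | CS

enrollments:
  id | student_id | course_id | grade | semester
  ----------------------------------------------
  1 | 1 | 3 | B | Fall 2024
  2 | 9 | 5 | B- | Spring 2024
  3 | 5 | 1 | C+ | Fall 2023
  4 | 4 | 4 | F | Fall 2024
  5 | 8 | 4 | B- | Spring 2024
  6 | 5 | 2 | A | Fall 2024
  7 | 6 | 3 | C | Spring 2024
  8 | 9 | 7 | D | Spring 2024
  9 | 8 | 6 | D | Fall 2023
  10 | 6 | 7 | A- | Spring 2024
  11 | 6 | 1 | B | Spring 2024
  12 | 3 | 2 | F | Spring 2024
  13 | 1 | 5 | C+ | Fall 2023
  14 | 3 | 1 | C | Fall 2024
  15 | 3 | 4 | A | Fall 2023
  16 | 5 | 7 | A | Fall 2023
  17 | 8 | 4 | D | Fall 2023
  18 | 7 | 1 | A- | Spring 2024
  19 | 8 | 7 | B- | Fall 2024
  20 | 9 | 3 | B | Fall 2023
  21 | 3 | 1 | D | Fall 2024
SELECT c.id, p.name AS student, c.grade, c.semester FROM enrollments c JOIN students p ON c.student_id = p.id WHERE p.year < 2

Execution result:
id | student | grade | semester
3 | Grace Smith | C+ | Fall 2023
5 | Bob Garcia | B- | Spring 2024
6 | Grace Smith | A | Fall 2024
7 | Alice Garcia | C | Spring 2024
9 | Bob Garcia | D | Fall 2023
10 | Alice Garcia | A- | Spring 2024
11 | Alice Garcia | B | Spring 2024
16 | Grace Smith | A | Fall 2023
17 | Bob Garcia | D | Fall 2023
19 | Bob Garcia | B- | Fall 2024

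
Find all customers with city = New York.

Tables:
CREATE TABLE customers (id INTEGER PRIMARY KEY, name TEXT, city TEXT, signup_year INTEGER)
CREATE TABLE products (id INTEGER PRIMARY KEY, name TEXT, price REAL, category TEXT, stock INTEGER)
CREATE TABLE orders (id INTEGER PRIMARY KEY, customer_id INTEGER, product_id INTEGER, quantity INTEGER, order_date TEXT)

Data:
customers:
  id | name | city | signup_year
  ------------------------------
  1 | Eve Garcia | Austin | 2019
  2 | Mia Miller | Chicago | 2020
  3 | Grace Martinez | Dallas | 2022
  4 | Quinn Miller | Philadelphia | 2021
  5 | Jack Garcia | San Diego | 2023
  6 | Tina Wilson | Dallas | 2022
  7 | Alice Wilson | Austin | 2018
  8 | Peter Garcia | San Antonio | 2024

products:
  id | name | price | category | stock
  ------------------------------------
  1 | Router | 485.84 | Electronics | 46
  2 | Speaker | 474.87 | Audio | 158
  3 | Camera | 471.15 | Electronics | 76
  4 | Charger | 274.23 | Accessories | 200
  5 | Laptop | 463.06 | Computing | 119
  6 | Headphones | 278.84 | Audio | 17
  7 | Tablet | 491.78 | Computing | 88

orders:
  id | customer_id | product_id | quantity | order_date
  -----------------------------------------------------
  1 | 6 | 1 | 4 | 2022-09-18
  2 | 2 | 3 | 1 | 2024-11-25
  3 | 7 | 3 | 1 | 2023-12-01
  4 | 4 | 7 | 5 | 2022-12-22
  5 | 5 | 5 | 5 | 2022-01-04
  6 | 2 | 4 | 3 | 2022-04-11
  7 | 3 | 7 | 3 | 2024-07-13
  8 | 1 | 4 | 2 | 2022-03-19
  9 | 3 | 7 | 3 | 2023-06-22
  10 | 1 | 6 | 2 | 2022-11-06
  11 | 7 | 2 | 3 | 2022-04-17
SELECT name, city FROM customers WHERE city = 'New York'

Execution result:
(no rows)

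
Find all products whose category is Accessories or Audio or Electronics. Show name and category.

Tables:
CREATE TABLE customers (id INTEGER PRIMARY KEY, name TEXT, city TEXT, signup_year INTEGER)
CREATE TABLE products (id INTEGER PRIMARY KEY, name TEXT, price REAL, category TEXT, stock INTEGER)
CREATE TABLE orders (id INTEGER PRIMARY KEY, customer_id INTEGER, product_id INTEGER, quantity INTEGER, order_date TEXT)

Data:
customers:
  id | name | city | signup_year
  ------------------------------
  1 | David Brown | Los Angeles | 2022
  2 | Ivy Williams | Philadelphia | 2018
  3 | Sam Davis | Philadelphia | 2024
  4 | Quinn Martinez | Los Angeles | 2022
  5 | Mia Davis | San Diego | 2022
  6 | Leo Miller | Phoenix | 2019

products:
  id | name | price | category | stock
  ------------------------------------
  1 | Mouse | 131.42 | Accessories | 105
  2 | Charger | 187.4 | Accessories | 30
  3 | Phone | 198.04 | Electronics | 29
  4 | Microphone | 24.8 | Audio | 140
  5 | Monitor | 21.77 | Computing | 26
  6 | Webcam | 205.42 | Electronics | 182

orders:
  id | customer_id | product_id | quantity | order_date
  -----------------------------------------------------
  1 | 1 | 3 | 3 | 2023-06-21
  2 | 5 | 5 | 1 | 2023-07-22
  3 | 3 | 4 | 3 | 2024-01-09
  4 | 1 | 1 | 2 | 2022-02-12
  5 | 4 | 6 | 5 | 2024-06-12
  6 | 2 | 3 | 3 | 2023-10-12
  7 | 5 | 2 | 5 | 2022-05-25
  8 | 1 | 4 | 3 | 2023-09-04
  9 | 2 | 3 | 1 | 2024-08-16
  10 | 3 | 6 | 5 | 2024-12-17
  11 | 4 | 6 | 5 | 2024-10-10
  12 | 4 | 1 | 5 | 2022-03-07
SELECT name, category FROM products WHERE category IN ('Accessories', 'Audio', 'Electronics')

Execution result:
name | category
Mouse | Accessories
Charger | Accessories
Phone | Electronics
Microphone | Audio
Webcam | Electronics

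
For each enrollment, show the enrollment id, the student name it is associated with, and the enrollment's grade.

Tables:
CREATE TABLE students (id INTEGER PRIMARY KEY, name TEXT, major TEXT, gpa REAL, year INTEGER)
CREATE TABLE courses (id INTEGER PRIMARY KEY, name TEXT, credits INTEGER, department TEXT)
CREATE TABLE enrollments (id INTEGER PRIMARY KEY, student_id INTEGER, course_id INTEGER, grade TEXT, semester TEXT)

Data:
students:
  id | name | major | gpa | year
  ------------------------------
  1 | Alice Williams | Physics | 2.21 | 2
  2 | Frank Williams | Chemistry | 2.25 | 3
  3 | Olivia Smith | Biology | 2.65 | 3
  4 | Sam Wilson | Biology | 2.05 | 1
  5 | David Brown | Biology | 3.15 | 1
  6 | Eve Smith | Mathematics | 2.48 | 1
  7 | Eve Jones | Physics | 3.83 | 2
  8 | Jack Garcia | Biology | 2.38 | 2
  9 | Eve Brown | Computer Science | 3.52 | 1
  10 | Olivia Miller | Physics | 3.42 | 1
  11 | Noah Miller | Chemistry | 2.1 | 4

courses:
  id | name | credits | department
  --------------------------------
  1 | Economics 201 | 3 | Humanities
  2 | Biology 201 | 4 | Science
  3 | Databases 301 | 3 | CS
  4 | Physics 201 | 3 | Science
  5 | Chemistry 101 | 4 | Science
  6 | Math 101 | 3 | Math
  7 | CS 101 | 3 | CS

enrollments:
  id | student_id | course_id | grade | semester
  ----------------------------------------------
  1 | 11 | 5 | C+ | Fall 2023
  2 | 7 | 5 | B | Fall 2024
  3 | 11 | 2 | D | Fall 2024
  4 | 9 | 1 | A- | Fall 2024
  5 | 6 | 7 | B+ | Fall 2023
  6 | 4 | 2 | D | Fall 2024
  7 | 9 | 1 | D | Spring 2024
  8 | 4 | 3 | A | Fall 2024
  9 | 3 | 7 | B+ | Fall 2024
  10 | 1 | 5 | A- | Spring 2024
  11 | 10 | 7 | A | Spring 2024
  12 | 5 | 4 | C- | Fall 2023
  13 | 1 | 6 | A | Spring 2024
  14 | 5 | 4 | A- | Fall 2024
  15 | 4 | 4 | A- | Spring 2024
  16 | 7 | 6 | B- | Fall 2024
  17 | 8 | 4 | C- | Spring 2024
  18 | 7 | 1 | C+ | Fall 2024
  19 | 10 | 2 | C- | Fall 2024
SELECT c.id, p.name AS student, c.grade FROM enrollments c JOIN students p ON c.student_id = p.id

Execution result:
id | student | grade
1 | Noah Miller | C+
2 | Eve Jones | B
3 | Noah Miller | D
4 | Eve Brown | A-
5 | Eve Smith | B+
6 | Sam Wilson | D
7 | Eve Brown | D
8 | Sam Wilson | A
9 | Olivia Smith | B+
10 | Alice Williams | A-
11 | Olivia Miller | A
12 | David Brown | C-
13 | Alice Williams | A
14 | David Brown | A-
15 | Sam Wilson | A-
16 | Eve Jones | B-
17 | Jack Garcia | C-
18 | Eve Jones | C+
19 | Olivia Miller | C-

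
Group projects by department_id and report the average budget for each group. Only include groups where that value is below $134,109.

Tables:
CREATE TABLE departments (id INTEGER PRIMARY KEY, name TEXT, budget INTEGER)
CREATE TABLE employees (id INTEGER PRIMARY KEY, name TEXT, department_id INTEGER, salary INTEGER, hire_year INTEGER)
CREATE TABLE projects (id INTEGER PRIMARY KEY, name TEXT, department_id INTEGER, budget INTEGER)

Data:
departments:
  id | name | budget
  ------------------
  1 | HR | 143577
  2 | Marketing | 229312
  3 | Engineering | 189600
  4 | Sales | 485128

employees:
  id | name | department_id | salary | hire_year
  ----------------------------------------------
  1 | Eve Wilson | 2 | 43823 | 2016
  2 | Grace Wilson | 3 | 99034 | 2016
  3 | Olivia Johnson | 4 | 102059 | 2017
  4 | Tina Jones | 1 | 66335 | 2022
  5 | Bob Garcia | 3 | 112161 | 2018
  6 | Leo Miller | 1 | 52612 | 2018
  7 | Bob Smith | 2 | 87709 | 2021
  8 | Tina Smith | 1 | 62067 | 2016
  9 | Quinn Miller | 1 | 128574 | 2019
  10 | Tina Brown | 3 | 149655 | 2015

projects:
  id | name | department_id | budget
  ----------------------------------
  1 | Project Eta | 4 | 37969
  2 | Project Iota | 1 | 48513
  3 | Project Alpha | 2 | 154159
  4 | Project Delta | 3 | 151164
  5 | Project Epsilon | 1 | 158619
SELECT department_id, AVG(budget) AS avg_budget FROM projects GROUP BY department_id HAVING AVG(budget) < 134109

Execution result:
department_id | avg_budget
1 | 103566.00
4 | 37969.00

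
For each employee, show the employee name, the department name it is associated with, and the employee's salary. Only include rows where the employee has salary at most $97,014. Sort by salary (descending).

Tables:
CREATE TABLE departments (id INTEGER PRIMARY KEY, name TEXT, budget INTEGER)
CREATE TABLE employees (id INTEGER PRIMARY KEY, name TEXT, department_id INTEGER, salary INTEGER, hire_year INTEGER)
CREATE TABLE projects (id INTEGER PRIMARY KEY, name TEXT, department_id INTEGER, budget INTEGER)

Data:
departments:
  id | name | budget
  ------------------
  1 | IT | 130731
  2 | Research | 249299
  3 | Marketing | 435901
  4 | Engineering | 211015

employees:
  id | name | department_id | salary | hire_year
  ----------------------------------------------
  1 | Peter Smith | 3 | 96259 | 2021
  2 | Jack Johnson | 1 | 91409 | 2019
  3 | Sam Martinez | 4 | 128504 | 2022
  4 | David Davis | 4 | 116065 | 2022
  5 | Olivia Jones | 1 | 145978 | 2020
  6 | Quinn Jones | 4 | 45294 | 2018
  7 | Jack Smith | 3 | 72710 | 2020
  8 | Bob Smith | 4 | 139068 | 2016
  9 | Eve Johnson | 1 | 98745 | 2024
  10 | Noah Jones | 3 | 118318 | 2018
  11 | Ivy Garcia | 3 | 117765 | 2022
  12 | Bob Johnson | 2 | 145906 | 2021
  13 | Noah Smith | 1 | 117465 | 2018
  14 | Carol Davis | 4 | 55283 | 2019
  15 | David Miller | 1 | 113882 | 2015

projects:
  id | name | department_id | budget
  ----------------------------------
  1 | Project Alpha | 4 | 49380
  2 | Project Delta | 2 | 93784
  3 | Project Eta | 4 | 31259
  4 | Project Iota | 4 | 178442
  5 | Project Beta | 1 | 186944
SELECT c.name, p.name AS department, c.salary FROM employees c JOIN departments p ON c.department_id = p.id WHERE c.salary <= 97014 ORDER BY c.salary DESC

Execution result:
name | department | salary
Peter Smith | Marketing | 96259
Jack Johnson | IT | 91409
Jack Smith | Marketing | 72710
Carol Davis | Engineering | 55283
Quinn Jones | Engineering | 45294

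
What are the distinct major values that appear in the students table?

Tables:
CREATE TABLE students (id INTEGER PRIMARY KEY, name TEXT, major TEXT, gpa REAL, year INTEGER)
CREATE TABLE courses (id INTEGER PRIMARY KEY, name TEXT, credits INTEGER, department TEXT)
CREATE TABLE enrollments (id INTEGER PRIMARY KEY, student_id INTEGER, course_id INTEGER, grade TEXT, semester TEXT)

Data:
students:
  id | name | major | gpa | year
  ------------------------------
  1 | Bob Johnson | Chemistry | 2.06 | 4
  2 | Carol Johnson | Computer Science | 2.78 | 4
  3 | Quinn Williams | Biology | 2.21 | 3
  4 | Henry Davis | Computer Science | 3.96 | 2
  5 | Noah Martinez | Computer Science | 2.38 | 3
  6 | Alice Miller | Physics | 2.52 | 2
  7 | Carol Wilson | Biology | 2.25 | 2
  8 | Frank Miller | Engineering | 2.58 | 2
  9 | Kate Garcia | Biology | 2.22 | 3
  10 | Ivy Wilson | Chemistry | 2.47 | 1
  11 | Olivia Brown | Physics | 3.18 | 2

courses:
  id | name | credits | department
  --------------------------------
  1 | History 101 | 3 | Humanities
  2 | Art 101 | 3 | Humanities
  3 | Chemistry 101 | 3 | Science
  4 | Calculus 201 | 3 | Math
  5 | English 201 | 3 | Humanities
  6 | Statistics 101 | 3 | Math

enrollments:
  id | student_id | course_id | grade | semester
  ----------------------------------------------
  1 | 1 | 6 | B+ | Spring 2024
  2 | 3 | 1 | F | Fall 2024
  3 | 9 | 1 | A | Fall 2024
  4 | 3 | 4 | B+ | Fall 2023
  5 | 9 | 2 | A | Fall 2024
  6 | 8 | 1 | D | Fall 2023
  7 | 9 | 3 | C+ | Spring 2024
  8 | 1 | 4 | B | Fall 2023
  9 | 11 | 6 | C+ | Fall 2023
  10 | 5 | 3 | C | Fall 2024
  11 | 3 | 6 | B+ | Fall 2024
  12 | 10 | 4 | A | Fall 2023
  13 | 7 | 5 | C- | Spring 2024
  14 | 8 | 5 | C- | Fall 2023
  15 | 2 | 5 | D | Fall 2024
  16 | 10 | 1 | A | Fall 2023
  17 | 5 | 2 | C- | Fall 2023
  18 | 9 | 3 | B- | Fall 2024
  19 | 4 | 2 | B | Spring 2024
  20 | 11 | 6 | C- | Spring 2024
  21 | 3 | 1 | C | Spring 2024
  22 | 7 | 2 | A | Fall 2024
SELECT DISTINCT major FROM students

Execution result:
major
Chemistry
Computer Science
Biology
Physics
Engineering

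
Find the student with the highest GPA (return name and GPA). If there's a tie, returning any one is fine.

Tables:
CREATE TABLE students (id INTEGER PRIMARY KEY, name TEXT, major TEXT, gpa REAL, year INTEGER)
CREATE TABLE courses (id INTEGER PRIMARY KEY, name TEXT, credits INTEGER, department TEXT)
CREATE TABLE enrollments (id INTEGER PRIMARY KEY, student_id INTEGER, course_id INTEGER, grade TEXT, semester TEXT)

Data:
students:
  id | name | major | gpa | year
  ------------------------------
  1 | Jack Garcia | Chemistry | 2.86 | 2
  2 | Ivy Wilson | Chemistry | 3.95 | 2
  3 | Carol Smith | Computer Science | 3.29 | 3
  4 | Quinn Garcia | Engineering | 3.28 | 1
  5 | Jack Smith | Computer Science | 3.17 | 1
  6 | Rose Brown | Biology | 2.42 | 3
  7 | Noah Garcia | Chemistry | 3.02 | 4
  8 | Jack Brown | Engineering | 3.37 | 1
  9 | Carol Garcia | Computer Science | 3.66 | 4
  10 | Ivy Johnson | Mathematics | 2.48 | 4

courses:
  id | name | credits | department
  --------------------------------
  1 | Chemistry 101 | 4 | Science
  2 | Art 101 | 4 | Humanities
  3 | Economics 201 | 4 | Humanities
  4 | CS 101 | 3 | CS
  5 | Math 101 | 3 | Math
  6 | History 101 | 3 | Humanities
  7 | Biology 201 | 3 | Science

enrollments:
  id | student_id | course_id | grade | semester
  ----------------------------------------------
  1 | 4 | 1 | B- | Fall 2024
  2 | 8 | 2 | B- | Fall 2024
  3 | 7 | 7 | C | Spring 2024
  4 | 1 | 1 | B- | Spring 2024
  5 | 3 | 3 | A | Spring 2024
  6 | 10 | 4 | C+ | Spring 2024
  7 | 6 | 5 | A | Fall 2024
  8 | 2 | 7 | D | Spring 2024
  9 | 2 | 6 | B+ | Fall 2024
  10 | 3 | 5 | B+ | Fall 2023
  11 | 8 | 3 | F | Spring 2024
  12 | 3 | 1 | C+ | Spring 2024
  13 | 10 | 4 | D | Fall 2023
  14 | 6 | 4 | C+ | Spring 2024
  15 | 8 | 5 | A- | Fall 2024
SELECT name, gpa FROM students ORDER BY gpa DESC LIMIT 1

Execution result:
name | gpa
Ivy Wilson | 3.95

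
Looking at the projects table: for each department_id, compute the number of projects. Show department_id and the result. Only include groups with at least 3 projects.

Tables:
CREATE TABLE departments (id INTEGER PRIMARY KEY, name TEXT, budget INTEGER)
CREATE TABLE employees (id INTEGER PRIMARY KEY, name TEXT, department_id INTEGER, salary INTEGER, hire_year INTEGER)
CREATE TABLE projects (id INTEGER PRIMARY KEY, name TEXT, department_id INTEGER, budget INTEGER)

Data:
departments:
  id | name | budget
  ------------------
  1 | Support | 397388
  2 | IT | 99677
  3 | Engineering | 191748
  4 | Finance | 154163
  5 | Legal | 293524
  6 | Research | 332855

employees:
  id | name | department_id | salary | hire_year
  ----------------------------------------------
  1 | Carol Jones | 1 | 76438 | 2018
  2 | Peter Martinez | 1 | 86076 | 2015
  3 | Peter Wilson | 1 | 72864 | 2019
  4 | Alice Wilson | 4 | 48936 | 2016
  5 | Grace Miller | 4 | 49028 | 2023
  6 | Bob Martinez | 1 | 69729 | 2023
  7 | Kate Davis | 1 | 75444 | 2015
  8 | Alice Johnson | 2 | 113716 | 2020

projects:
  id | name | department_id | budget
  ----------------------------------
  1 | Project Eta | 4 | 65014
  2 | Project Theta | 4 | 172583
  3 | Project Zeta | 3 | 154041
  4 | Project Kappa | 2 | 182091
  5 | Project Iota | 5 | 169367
SELECT department_id, COUNT(*) AS n FROM projects GROUP BY department_id HAVING COUNT(*) >= 3

Execution result:
(no rows)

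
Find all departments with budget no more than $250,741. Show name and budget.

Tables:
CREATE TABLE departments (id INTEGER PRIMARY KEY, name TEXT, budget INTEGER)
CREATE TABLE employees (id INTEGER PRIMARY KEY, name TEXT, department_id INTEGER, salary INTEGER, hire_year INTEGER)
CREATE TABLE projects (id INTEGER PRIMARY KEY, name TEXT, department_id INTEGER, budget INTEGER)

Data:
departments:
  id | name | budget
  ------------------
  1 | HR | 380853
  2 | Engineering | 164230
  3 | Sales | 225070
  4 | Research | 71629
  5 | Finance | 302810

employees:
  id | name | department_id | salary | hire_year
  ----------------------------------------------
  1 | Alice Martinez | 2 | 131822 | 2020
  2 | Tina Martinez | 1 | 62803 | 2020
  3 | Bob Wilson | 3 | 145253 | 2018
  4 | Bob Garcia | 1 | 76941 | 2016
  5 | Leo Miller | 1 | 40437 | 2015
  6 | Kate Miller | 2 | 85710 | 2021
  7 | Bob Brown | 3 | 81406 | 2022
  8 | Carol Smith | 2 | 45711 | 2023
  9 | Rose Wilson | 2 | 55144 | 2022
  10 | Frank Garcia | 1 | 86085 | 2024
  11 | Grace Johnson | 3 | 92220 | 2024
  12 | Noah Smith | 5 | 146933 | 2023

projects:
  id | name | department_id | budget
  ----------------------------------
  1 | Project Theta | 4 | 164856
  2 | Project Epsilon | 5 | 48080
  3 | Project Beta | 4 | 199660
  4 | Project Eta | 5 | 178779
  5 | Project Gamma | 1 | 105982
SELECT name, budget FROM departments WHERE budget <= 250741

Execution result:
name | budget
Engineering | 164230
Sales | 225070
Research | 71629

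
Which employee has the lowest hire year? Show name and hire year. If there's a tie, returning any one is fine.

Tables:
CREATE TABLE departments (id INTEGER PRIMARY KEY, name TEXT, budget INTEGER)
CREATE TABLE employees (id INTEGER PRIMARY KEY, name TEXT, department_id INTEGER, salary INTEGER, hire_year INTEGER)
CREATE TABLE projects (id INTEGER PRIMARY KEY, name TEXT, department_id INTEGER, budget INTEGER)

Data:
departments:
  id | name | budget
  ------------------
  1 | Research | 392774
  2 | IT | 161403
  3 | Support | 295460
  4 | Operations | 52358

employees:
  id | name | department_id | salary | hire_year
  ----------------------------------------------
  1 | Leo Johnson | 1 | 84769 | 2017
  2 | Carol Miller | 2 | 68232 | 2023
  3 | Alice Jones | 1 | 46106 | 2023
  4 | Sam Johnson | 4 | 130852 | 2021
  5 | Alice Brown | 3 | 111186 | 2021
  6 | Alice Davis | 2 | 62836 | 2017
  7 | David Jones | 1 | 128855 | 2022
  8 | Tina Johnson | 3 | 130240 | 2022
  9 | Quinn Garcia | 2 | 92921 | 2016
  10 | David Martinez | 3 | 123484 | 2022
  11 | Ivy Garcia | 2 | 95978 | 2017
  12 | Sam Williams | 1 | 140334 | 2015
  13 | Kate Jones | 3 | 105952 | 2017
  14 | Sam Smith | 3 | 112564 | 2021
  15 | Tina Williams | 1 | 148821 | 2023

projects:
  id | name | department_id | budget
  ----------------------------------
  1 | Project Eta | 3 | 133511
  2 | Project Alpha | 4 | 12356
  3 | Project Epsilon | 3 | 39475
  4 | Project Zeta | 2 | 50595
SELECT name, hire_year FROM employees ORDER BY hire_year ASC LIMIT 1

Execution result:
name | hire_year
Sam Williams | 2015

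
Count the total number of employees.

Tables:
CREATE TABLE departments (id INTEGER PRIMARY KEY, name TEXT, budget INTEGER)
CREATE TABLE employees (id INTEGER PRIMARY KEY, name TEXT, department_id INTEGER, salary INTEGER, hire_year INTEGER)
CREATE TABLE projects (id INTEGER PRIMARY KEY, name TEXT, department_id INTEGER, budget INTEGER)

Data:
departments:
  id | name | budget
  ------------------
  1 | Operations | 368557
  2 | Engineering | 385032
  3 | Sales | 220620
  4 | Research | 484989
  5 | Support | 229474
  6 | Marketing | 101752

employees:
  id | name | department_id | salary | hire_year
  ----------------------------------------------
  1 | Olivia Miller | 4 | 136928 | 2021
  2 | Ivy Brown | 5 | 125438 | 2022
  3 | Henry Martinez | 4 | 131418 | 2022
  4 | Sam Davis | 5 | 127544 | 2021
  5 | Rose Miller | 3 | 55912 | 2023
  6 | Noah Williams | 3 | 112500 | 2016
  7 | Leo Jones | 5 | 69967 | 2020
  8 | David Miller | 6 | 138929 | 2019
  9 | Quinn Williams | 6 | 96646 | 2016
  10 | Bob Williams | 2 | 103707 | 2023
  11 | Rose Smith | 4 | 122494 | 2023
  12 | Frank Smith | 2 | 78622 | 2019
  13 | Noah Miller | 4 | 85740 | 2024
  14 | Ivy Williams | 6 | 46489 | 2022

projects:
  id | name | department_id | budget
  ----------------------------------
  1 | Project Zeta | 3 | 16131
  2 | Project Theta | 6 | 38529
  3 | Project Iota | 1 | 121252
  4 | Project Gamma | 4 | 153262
SELECT COUNT(*) FROM employees

Execution result:
14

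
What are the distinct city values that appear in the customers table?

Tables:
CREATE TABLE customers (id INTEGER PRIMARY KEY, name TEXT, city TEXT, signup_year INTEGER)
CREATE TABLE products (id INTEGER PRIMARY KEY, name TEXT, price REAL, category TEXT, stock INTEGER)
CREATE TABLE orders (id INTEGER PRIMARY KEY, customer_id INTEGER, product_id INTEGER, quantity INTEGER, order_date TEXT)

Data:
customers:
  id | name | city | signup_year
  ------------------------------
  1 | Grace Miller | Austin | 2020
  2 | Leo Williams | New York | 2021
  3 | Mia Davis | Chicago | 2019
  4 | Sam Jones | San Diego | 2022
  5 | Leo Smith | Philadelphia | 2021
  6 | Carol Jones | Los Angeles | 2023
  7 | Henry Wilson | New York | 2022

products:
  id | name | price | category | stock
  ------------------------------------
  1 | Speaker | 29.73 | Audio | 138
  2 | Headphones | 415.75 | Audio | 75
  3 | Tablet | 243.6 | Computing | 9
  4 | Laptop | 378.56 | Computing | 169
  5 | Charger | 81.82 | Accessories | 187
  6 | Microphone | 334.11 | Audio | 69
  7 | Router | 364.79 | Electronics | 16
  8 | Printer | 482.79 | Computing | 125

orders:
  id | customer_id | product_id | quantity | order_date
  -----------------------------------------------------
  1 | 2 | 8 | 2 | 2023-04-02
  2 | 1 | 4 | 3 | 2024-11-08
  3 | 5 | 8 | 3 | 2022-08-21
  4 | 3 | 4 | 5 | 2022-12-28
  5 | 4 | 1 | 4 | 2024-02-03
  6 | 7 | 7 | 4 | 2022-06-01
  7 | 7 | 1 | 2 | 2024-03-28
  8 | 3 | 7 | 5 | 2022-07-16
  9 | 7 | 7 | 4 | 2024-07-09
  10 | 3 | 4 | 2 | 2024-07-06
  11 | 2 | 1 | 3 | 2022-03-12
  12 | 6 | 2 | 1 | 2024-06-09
SELECT DISTINCT city FROM customers

Execution result:
city
Austin
New York
Chicago
San Diego
Philadelphia
Los Angeles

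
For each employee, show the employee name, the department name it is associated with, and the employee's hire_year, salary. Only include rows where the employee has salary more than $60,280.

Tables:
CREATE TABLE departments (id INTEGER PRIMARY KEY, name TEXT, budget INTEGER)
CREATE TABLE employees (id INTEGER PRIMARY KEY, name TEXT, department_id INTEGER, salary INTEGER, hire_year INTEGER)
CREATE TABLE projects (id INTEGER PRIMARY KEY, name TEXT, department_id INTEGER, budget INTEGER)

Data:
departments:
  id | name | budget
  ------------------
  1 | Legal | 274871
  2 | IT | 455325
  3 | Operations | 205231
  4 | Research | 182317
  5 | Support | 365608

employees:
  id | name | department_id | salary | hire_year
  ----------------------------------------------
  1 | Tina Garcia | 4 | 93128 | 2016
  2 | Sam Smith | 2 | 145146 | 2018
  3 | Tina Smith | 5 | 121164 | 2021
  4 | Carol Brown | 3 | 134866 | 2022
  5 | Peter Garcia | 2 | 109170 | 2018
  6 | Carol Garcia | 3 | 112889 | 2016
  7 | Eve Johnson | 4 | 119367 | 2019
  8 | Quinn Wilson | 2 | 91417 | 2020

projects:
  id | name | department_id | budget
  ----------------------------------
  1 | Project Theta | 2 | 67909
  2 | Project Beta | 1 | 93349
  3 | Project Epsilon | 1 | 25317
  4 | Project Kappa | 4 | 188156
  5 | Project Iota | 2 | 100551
SELECT c.name, p.name AS department, c.hire_year, c.salary FROM employees c JOIN departments p ON c.department_id = p.id WHERE c.salary > 60280

Execution result:
name | department | hire_year | salary
Tina Garcia | Research | 2016 | 93128
Sam Smith | IT | 2018 | 145146
Tina Smith | Support | 2021 | 121164
Carol Brown | Operations | 2022 | 134866
Peter Garcia | IT | 2018 | 109170
Carol Garcia | Operations | 2016 | 112889
Eve Johnson | Research | 2019 | 119367
Quinn Wilson | IT | 2020 | 91417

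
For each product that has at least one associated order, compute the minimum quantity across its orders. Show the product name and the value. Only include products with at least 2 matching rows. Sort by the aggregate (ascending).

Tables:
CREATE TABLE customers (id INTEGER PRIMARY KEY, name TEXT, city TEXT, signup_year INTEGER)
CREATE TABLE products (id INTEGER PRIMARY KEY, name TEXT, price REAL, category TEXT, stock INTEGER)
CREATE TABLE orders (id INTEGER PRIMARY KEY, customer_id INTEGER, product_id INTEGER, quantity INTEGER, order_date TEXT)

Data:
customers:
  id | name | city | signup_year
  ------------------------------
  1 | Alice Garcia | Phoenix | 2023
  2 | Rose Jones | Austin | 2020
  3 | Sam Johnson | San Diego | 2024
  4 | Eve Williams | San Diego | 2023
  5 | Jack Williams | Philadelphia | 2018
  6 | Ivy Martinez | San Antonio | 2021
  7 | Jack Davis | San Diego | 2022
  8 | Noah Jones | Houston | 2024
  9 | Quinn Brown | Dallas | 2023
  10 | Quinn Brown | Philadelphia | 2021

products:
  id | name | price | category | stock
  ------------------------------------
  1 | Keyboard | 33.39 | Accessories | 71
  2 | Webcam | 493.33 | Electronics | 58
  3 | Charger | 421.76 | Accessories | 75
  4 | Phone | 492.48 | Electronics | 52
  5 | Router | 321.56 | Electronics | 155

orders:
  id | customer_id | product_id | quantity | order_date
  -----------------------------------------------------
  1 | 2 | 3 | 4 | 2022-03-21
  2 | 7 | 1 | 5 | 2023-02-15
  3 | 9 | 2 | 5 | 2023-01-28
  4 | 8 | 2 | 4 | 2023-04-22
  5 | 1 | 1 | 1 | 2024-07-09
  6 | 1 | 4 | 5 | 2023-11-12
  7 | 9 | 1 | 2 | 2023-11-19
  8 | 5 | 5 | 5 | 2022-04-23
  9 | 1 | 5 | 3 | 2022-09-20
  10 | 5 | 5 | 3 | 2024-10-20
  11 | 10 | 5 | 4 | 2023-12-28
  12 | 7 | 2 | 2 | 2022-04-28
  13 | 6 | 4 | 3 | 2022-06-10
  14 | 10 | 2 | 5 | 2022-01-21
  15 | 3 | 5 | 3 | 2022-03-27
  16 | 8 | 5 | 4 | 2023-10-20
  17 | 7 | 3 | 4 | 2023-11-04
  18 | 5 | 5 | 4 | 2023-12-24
SELECT p.name, MIN(c.quantity) AS min_quantity FROM orders c JOIN products p ON c.product_id = p.id GROUP BY p.id, p.name HAVING COUNT(*) >= 2 ORDER BY min_quantity ASC

Execution result:
name | min_quantity
Keyboard | 1
Webcam | 2
Phone | 3
Router | 3
Charger | 4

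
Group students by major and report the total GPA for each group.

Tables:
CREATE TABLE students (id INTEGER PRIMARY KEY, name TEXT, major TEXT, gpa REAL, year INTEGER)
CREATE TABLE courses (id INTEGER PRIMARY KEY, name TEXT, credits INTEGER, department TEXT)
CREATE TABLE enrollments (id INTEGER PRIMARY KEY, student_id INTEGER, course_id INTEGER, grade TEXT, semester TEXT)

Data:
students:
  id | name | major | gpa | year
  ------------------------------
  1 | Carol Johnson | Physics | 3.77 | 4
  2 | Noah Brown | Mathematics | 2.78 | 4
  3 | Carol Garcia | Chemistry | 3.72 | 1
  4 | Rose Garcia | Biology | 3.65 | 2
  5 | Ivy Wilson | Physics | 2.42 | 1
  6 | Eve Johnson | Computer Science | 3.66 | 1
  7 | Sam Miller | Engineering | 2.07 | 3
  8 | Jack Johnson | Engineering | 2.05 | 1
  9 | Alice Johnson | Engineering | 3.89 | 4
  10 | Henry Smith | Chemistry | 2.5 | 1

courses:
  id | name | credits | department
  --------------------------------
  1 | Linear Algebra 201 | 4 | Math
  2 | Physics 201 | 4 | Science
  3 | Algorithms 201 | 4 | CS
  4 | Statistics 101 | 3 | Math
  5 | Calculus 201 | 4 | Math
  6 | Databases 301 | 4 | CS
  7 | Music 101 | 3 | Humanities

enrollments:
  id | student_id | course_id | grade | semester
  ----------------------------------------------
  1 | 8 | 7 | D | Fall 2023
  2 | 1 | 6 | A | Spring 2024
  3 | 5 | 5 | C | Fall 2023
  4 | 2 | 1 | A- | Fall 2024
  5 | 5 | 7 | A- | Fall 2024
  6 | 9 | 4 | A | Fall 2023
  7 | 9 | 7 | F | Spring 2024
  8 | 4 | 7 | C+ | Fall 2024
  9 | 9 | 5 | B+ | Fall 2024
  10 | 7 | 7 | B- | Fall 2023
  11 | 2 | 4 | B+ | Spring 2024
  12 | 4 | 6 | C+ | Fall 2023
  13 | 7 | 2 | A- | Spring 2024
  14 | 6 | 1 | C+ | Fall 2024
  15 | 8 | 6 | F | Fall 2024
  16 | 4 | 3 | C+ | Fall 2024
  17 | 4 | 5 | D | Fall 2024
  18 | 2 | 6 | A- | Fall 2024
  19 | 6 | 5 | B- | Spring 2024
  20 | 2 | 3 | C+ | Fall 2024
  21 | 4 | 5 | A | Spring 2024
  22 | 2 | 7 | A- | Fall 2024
SELECT major, SUM(gpa) AS sum_gpa FROM students GROUP BY major

Execution result:
major | sum_gpa
Biology | 3.65
Chemistry | 6.22
Computer Science | 3.66
Engineering | 8.01
Mathematics | 2.78
Physics | 6.19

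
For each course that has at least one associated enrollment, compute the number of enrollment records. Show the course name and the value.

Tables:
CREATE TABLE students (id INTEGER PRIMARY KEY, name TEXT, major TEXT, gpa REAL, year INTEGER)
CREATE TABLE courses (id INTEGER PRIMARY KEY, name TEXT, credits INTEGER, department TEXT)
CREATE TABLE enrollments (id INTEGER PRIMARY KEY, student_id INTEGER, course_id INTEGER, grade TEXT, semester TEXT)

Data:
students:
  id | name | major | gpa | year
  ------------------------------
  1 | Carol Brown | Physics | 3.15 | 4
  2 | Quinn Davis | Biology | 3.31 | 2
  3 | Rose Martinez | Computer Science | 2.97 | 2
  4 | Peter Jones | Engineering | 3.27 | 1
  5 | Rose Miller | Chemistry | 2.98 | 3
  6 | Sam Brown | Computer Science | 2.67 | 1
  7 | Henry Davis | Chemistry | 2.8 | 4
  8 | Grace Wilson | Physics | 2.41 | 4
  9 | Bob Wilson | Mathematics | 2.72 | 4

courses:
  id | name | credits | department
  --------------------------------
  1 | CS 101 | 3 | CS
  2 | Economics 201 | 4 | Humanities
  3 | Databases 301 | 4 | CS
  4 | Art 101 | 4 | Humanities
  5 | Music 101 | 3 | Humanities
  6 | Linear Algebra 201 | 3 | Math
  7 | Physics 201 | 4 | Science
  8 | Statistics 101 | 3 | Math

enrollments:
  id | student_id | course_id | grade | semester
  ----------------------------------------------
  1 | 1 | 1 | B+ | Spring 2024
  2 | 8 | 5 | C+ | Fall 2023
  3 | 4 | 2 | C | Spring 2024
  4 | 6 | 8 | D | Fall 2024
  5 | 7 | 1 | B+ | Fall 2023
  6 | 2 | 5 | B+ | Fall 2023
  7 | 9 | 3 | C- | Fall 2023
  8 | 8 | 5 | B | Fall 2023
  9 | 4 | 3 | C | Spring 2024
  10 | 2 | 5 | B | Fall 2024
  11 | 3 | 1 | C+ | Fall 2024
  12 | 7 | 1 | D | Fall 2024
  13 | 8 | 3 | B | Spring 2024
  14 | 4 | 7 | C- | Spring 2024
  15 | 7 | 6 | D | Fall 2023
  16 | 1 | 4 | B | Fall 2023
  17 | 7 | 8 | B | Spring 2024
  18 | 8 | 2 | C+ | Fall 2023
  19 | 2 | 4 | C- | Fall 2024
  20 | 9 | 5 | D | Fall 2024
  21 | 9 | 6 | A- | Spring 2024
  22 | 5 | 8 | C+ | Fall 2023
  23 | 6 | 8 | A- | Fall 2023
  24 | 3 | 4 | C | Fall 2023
SELECT p.name, COUNT(*) AS n FROM enrollments c JOIN courses p ON c.course_id = p.id GROUP BY p.id, p.name

Execution result:
name | n
CS 101 | 4
Economics 201 | 2
Databases 301 | 3
Art 101 | 3
Music 101 | 5
Linear Algebra 201 | 2
Physics 201 | 1
Statistics 101 | 4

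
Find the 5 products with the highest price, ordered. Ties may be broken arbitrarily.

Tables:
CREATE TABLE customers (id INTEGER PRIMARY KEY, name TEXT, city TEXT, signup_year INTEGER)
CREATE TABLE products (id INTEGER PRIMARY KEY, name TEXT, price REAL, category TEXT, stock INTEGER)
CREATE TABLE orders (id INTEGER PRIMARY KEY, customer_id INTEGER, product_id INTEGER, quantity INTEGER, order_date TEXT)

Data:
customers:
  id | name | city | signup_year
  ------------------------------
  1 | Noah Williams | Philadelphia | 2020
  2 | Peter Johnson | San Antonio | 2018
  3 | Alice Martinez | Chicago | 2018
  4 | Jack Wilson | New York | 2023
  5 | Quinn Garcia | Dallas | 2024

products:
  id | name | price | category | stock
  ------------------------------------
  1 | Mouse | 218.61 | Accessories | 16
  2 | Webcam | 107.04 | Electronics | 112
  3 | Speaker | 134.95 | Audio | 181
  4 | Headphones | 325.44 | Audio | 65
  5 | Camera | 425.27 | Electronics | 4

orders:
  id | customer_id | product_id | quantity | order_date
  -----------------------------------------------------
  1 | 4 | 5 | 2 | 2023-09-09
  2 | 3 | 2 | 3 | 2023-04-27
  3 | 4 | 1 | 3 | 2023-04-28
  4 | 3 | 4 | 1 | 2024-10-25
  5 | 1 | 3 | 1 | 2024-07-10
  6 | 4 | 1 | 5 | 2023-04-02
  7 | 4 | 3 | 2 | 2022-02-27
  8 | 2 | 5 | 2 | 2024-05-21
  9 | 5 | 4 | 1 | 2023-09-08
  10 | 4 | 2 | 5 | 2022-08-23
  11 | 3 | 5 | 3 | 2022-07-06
SELECT name, price FROM products ORDER BY price DESC LIMIT 5

Execution result:
name | price
Camera | 425.27
Headphones | 325.44
Mouse | 218.61
Speaker | 134.95
Webcam | 107.04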